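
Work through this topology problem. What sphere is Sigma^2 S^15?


Each suspension raises dimension by 1: Sigma S^n = S^{n+1}.
Sigma^2 S^15 = S^{15+2} = S^17

17


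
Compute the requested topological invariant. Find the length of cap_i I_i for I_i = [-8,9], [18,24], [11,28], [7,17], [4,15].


Intersection = [max(a_i), min(b_i)] = [18, 9].
Since 18 > 9, the intersection is empty.
Length = 0

0


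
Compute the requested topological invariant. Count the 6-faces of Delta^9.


Delta^9 has 9+1 vertices. A 6-face is a choice of 6+1 vertices.
f_6 = C(9+1, 6+1) = C(10,7) = 120

120


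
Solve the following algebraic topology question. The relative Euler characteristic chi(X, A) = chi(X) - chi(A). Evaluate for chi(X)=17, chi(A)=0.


Relative Euler characteristic: chi(X, A) = chi(X) - chi(A).
= 17 - (0) = 17

17


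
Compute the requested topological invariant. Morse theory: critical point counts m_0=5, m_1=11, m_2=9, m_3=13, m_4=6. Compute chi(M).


Morse theory: chi(M) = sum_k (-1)^k m_k where m_k = #(index-k critical points).
= (5) + (-11) + (9) + (-13) + (6) = -4

-4


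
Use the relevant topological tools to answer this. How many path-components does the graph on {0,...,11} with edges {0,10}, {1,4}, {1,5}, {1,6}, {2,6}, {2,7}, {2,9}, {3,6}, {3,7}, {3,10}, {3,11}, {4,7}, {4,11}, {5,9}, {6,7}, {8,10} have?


Run DFS/union-find over 12 vertices.
V = 12, E = 16.
Number of components = 1

1


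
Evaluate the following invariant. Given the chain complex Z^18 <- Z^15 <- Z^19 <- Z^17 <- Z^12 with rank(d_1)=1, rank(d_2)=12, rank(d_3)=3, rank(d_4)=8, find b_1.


rank H_k = rank(ker d_k) - rank(im d_{k+1}).
rank(ker d_1) = rank(C_1) - rank(d_1) = 15 - 1 = 14.
rank(im d_{1+1}) = 12.
rank H_1 = 14 - 12 = 2

2


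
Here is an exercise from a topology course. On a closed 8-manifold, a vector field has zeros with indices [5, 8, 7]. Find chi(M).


Poincare-Hopf: chi(M) = sum of indices of zeros.
chi = (5) + (8) + (7) = 20

20


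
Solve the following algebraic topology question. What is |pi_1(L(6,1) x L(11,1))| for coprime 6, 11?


pi_1(X x Y) = pi_1(X) x pi_1(Y).
pi_1(L(6,1)) = Z/6, pi_1(L(11,1)) = Z/11.
|Z/6 x Z/11| = 6 * 11 = 66

66


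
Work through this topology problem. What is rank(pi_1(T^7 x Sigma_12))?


pi_1(A x B) = pi_1(A) x pi_1(B); rank of abelianization = b_1.
b_1(T^7) = 7, b_1(Sigma_12) = 2*12 = 24.
b_1(product) = 7 + 24 = 31

31


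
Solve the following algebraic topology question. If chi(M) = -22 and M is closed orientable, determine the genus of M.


chi = 2 - 2g for closed orientable surfaces.
-22 = 2 - 2g
2g = 2 - (-22) = 24
g = 12

12


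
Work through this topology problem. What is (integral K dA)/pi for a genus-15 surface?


Gauss-Bonnet: integral K dA = 2*pi*chi(M).
chi(Sigma_15) = 2 - 2*15 = -28.
(integral K dA)/pi = 2*chi = 2*(-28) = -56

-56


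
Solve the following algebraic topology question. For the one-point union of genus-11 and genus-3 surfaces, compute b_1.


For a wedge: H_1(A v B) = H_1(A) + H_1(B).
b_1(Sigma_11) = 22, b_1(Sigma_3) = 6.
b_1 = 22 + 6 = 28

28


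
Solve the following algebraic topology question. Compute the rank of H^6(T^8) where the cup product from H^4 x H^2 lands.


Cup product: H^p x H^q -> H^{p+q}; here p+q = 4+2 = 6.
rank H^k(T^n) = C(n,k).
C(8,6) = 28

28


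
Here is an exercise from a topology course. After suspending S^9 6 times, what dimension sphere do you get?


Each suspension raises dimension by 1: Sigma S^n = S^{n+1}.
Sigma^6 S^9 = S^{9+6} = S^15

15


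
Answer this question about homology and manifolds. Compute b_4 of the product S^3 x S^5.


Each S^d has Poincare polynomial 1 + t^d.
The product S^3 x S^5 has Poincare polynomial prod(1+t^d_i).
Expanding: b_0=1, b_3=1, b_5=1, b_8=1.
b_4 = 0

0


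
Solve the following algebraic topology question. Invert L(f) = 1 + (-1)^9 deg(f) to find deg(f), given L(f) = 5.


L(f) = 1 + (-1)^9 deg(f) on S^9.
5 = 1 + (-1)^9 * deg(f)
(-1)^9 * deg(f) = 4
deg(f) = -4

-4


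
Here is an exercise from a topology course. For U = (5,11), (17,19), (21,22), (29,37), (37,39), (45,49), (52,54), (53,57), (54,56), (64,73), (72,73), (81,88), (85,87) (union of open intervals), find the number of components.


Sort and merge overlapping open intervals.
Merged: (5,11), (17,19), (21,22), (29,37), (37,39), (45,49), (52,57), (64,73), (81,88).
Number of components = 9

9


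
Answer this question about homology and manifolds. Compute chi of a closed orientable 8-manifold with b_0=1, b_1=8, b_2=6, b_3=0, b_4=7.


By Poincare duality b_k = b_{8-k}, so full Betti numbers: b_0=1, b_1=8, b_2=6, b_3=0, b_4=7, b_5=0, b_6=6, b_7=8, b_8=1.
chi = sum (-1)^k b_k = 5

5


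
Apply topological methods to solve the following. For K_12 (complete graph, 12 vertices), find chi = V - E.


K_12: V = 12, E = C(12,2) = 66.
chi = V - E = 12 - 66 = -54

-54


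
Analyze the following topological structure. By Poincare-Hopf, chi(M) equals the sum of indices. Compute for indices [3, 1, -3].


Poincare-Hopf: chi(M) = sum of indices of zeros.
chi = (3) + (1) + (-3) = 1

1


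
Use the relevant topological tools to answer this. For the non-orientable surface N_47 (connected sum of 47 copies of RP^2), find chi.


For a non-orientable closed surface with k crosscaps: chi = 2 - k.
Here k = 47.
chi = 2 - 47 = -45

-45


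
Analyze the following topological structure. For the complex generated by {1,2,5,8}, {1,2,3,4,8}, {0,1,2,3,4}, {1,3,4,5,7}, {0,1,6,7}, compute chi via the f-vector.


Enumerate all faces; f-vector: f_0=9, f_1=27, f_2=32, f_3=16, f_4=3.
chi = sum (-1)^k f_k = 1

1


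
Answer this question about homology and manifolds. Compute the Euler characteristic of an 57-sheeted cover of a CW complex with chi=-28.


For a finite covering: chi(E) = (number of sheets) * chi(B).
chi(E) = 57 * (-28) = -1596

-1596


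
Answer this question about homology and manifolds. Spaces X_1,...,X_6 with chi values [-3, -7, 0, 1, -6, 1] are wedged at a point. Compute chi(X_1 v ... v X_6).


chi(A v B) = chi(A) + chi(B) - 1 (one point identified).
For 6 spaces: chi = (sum chi_i) - (6 - 1).
sum = -14; chi = -14 - 5 = -19

-19


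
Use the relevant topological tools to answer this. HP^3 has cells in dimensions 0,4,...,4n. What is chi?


HP^3 has one cell in each dimension 0, 4, ..., 4*3 (3+1 cells, all even-dim).
chi = 3 + 1 = 4

4


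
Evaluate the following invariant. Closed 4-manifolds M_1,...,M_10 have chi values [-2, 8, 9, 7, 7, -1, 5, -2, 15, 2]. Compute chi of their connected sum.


For n-manifolds: chi(A#B) = chi(A) + chi(B) - chi(S^4).
chi(S^4) = 1 + (-1)^4 = 2.
chi(#) = (sum chi_i) - (10-1)*chi(S^4) = 48 - 9*2 = 30

30


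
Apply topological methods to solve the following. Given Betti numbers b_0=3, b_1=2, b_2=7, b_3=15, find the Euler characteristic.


chi = sum_k (-1)^k b_k.
= (3) + (-2) + (7) + (-15)
= -7

-7


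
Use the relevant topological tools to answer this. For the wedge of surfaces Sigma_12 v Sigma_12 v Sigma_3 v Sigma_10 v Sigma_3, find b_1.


For a wedge X v Y: reduced H_k(X v Y) = H_k(X) + H_k(Y).
Each Sigma_g contributes b_1 = 2g.
b_1 = 24 + 24 + 6 + 20 + 6 = 80

80


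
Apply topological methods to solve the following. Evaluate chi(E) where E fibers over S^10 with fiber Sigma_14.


chi(S^10) = 2 (n even), chi(Sigma_14) = 2 - 2*14 = -26.
chi(E) = 2 * (-26) = -52

-52


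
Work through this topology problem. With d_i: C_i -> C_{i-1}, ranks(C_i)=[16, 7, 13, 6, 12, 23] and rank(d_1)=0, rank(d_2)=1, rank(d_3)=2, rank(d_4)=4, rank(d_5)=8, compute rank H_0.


rank H_k = rank(ker d_k) - rank(im d_{k+1}).
rank(ker d_0) = rank(C_0) - rank(d_0) = 16 - 0 = 16.
rank(im d_{0+1}) = 0.
rank H_0 = 16 - 0 = 16

16


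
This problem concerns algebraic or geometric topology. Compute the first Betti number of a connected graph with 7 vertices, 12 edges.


For a connected graph: rank(pi_1) = b_1 = E - V + 1 = 1 - chi.
chi = V - E = 7 - 12 = -5.
rank = 1 - (-5) = 12 - 7 + 1 = 6

6


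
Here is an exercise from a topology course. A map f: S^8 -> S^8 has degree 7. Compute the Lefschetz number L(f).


On S^8: L(f) = tr(f_0*) + (-1)^8 tr(f_8*) = 1 + (-1)^8 * deg(f).
L(f) = 1 + (-1)^8 * 7 = 1 + 7 = 8

8


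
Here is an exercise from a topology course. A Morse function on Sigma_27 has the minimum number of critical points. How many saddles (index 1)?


A perfect Morse function has m_k = b_k.
For Sigma_27: b_0=1, b_1=2g=54, b_2=1.
Saddles m_1 = 2g = 54

54


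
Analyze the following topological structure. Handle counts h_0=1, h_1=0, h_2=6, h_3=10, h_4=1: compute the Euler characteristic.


Handles of index k contribute (-1)^k to chi (same as CW cells).
chi = (1) + (0) + (6) + (-10) + (1) = -2

-2


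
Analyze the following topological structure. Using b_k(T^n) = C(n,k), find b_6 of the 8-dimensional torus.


By the Kunneth formula, b_k(T^n) = C(n,k).
b_6(T^8) = C(8,6).
C(8,6) = 8!/(6!*2!) = 28

28


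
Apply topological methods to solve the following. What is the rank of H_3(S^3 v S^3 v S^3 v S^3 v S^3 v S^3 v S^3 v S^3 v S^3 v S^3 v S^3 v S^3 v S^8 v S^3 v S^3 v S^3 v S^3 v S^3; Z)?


For a wedge of spheres, H_k (k>0) is free on one generator per sphere of dimension k.
Spheres of dimension 3: count = 17.
b_3 = 17

17


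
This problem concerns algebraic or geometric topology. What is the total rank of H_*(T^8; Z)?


b_k(T^8) = C(8,k), so the sum over k is sum_k C(8,k) = 2^8.
Total = 2^8 = 256

256


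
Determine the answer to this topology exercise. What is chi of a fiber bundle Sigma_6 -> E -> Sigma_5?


For a fiber bundle F -> E -> B (with CW structure): chi(E) = chi(B) * chi(F).
chi(Sigma_5) = -8, chi(Sigma_6) = -10.
chi(E) = (-8) * (-10) = 80

80


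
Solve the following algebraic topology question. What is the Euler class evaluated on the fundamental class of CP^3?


For any closed oriented manifold, <e(TM),[M]> = chi(M).
chi(CP^3) = 3+1 = 4

4


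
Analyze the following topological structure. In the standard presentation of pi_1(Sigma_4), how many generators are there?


Standard presentation: pi_1(Sigma_g) = <a_1,b_1,...,a_g,b_g | [a_1,b_1]...[a_g,b_g] = 1>.
Number of generators = 2g = 2*4 = 8

8


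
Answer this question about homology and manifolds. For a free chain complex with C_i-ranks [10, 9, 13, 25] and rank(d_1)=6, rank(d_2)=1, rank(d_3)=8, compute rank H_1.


rank H_k = rank(ker d_k) - rank(im d_{k+1}).
rank(ker d_1) = rank(C_1) - rank(d_1) = 9 - 6 = 3.
rank(im d_{1+1}) = 1.
rank H_1 = 3 - 1 = 2

2


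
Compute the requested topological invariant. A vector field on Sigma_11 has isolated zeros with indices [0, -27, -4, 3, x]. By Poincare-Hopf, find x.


Poincare-Hopf: sum of indices = chi(M).
chi(Sigma_11) = 2 - 2*11 = -20.
Sum of known indices = -28.
x = chi - (sum known) = -20 - (-28) = 8

8


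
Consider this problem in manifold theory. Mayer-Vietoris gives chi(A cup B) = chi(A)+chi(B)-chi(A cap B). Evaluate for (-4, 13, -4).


chi(A cup B) = chi(A) + chi(B) - chi(A cap B)
= -4 + (13) - (-4)
= 13

13


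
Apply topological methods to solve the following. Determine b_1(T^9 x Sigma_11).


pi_1(A x B) = pi_1(A) x pi_1(B); rank of abelianization = b_1.
b_1(T^9) = 9, b_1(Sigma_11) = 2*11 = 22.
b_1(product) = 9 + 22 = 31

31


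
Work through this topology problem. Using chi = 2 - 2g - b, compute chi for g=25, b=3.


For a compact orientable surface with genus g and b boundary components: chi = 2 - 2g - b.
chi = 2 - 2*25 - 3 = 2 - 50 - 3 = -51

-51


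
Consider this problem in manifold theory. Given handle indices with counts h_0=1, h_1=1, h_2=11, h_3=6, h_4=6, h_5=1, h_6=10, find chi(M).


Handles of index k contribute (-1)^k to chi (same as CW cells).
chi = (1) + (-1) + (11) + (-6) + (6) + (-1) + (10) = 20

20


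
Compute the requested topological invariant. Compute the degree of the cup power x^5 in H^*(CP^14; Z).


|x| = 2 in H^*(CP^n).
|x^5| = 5 * |x| = 5 * 2 = 10

10


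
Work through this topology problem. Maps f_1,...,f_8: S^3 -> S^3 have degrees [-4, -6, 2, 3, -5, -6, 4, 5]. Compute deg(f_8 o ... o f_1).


Degree is multiplicative: deg(composition) = product of degrees.
= (-4) * (-6) * (2) * (3) * (-5) * (-6) * (4) * (5) = 86400

86400


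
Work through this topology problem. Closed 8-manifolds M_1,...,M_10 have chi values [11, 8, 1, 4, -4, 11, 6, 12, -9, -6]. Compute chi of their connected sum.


For n-manifolds: chi(A#B) = chi(A) + chi(B) - chi(S^8).
chi(S^8) = 1 + (-1)^8 = 2.
chi(#) = (sum chi_i) - (10-1)*chi(S^8) = 34 - 9*2 = 16

16


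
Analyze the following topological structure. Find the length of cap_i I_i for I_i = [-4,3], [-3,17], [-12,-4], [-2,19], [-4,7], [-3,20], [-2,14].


Intersection = [max(a_i), min(b_i)] = [-2, -4].
Since -2 > -4, the intersection is empty.
Length = 0

0


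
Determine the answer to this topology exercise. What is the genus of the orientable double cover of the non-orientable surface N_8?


chi(N_8) = 2 - 8 = -6.
Double cover: chi(Sigma_g) = 2 * chi(N_8) = 2*(-6) = -12.
2 - 2g = -12, so g = (2 - (-12))/2 = 14/2 = 7

7


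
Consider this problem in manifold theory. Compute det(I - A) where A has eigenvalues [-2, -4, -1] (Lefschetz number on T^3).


For a torus self-map: L(f) = det(I - A) where A acts on H_1.
L(f) = (1--2) * (1--4) * (1--1) = 3 * 5 * 2 = 30

30


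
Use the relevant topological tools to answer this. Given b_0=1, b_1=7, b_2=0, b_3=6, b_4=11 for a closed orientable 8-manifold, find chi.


By Poincare duality b_k = b_{8-k}, so full Betti numbers: b_0=1, b_1=7, b_2=0, b_3=6, b_4=11, b_5=6, b_6=0, b_7=7, b_8=1.
chi = sum (-1)^k b_k = -13

-13


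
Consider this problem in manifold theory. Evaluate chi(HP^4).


HP^4 has one cell in each dimension 0, 4, ..., 4*4 (4+1 cells, all even-dim).
chi = 4 + 1 = 5

5


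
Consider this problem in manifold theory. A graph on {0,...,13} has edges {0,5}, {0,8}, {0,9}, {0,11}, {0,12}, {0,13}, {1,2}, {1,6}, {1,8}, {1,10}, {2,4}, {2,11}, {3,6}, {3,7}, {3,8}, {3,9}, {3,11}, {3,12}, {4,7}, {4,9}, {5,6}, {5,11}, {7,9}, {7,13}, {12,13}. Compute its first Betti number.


b_1 = E - V + (number of components).
E = 25, V = 14, components = 1.
b_1 = 25 - 14 + 1 = 12

12


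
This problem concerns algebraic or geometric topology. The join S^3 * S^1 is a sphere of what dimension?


Join of spheres: S^m * S^n = S^{m+n+1}.
dim = 3 + 1 + 1 = 5

5


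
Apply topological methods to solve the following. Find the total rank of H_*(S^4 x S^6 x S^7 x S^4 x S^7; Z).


Total Betti number is multiplicative under products.
Each S^d (d>=1) has total Betti number 2.
There are 5 sphere factors.
Total = 2^5 = 32

32


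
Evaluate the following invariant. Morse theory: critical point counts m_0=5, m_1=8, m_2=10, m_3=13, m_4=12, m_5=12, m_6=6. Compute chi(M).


Morse theory: chi(M) = sum_k (-1)^k m_k where m_k = #(index-k critical points).
= (5) + (-8) + (10) + (-13) + (12) + (-12) + (6) = 0

0


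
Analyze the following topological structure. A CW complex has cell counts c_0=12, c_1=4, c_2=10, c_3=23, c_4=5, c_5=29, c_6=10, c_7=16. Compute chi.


chi = sum_k (-1)^k c_k.
= (-1)^0*12 + (-1)^1*4 + (-1)^2*10 + (-1)^3*23 + (-1)^4*5 + (-1)^5*29 + (-1)^6*10 + (-1)^7*16
= (12) + (-4) + (10) + (-23) + (5) + (-29) + (10) + (-16)
= -35

-35


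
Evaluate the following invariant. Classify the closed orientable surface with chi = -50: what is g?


chi = 2 - 2g for closed orientable surfaces.
-50 = 2 - 2g
2g = 2 - (-50) = 52
g = 26

26


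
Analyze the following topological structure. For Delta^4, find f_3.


Delta^4 has 4+1 vertices. A 3-face is a choice of 3+1 vertices.
f_3 = C(4+1, 3+1) = C(5,4) = 5

5


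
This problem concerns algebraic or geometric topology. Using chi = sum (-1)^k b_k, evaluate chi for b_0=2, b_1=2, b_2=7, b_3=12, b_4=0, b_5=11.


chi = sum_k (-1)^k b_k.
= (2) + (-2) + (7) + (-12) + (0) + (-11)
= -16

-16


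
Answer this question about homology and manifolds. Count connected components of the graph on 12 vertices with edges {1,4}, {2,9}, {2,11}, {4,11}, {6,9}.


Run DFS/union-find over 12 vertices.
V = 12, E = 5.
Number of components = 7

7


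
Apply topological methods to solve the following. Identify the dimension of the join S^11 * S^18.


Join of spheres: S^m * S^n = S^{m+n+1}.
dim = 11 + 18 + 1 = 30

30


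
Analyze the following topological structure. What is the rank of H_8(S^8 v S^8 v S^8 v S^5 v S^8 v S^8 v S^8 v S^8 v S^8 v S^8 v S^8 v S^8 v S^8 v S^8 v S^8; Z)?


For a wedge of spheres, H_k (k>0) is free on one generator per sphere of dimension k.
Spheres of dimension 8: count = 14.
b_8 = 14

14


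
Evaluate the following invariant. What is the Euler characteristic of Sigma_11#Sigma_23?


chi(Sigma_11) = 2 - 2*11 = -20
chi(Sigma_23) = 2 - 2*23 = -44
For surfaces: chi(A#B) = chi(A) + chi(B) - 2.
chi = -20 + -44 - 2 = -66

-66


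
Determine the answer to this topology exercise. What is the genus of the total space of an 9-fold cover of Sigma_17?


For an n-sheeted cover: chi(E) = n * chi(B).
chi(Sigma_17) = 2 - 2*17 = -32.
chi(E) = 9 * (-32) = -288.
genus(E) = (2 - chi(E))/2 = (2 - (-288))/2 = 290/2 = 145

145


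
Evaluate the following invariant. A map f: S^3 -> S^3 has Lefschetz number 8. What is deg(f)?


L(f) = 1 + (-1)^3 deg(f) on S^3.
8 = 1 + (-1)^3 * deg(f)
(-1)^3 * deg(f) = 7
deg(f) = -7

-7


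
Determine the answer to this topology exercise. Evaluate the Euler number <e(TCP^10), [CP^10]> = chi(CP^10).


For any closed oriented manifold, <e(TM),[M]> = chi(M).
chi(CP^10) = 10+1 = 11

11


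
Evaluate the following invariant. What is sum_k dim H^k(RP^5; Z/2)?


H^k(RP^5; Z/2) = Z/2 for each 0 <= k <= 5.
Total dimension = 5 + 1 = 6

6


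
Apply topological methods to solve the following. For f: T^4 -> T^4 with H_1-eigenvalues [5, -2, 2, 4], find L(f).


For a torus self-map: L(f) = det(I - A) where A acts on H_1.
L(f) = (1-5) * (1--2) * (1-2) * (1-4) = -4 * 3 * -1 * -3 = -36

-36


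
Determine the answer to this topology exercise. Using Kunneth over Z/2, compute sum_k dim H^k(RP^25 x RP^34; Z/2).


dim H^*(RP^n; Z/2) = n+1 (one Z/2 in each degree 0..n).
Total Betti number is multiplicative.
Total = (25+1) * (34+1) = 26 * 35 = 910

910


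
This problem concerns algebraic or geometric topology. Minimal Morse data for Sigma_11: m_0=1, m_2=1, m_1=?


A perfect Morse function has m_k = b_k.
For Sigma_11: b_0=1, b_1=2g=22, b_2=1.
Saddles m_1 = 2g = 22

22


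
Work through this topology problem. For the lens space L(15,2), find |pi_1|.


pi_1(L(p,q)) = Z/pZ for any q coprime to p.
|pi_1(L(15,2))| = 15

15


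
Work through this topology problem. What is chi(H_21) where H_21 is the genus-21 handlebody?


A genus-g handlebody deformation retracts to a wedge of g circles.
chi(vee_g S^1) = 1 - g.
chi(H_21) = 1 - 21 = -20

-20


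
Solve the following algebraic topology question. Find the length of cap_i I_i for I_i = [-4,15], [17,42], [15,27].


Intersection = [max(a_i), min(b_i)] = [17, 15].
Since 17 > 15, the intersection is empty.
Length = 0

0


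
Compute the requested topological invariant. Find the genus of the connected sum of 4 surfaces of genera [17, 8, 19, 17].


Genus is additive under connected sum of orientable surfaces.
g = 17 + 8 + 19 + 17 = 61

61


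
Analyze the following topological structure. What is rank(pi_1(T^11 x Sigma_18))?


pi_1(A x B) = pi_1(A) x pi_1(B); rank of abelianization = b_1.
b_1(T^11) = 11, b_1(Sigma_18) = 2*18 = 36.
b_1(product) = 11 + 36 = 47

47


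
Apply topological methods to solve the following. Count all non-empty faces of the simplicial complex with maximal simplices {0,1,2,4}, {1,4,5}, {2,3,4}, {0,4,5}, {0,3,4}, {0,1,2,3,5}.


Each maximal simplex on m vertices has 2^m - 1 nonempty faces.
Take the union (dedupe shared faces).
Total distinct faces = 45

45


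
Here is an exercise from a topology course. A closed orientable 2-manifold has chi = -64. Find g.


chi = 2 - 2g for closed orientable surfaces.
-64 = 2 - 2g
2g = 2 - (-64) = 66
g = 33

33


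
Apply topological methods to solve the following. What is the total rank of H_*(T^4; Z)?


b_k(T^4) = C(4,k), so the sum over k is sum_k C(4,k) = 2^4.
Total = 2^4 = 16

16


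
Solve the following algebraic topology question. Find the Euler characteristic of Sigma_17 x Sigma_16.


chi(Sigma_17) = 2 - 2*17 = -32
chi(Sigma_16) = 2 - 2*16 = -30
chi(product) = (-32) * (-30) = 960

960


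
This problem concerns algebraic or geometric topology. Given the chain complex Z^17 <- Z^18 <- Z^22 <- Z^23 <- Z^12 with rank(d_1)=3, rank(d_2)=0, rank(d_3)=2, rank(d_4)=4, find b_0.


rank H_k = rank(ker d_k) - rank(im d_{k+1}).
rank(ker d_0) = rank(C_0) - rank(d_0) = 17 - 0 = 17.
rank(im d_{0+1}) = 3.
rank H_0 = 17 - 3 = 14

14


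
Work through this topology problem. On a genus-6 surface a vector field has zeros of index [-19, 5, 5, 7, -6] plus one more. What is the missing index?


Poincare-Hopf: sum of indices = chi(M).
chi(Sigma_6) = 2 - 2*6 = -10.
Sum of known indices = -8.
x = chi - (sum known) = -10 - (-8) = -2

-2


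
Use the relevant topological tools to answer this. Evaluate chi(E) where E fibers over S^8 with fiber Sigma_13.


chi(S^8) = 2 (n even), chi(Sigma_13) = 2 - 2*13 = -24.
chi(E) = 2 * (-24) = -48

-48


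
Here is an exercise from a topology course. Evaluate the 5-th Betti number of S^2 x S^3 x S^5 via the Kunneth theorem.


Each S^d has Poincare polynomial 1 + t^d.
The product S^2 x S^3 x S^5 has Poincare polynomial prod(1+t^d_i).
Expanding: b_0=1, b_2=1, b_3=1, b_5=2, b_7=1, b_8=1, b_10=1.
b_5 = 2

2


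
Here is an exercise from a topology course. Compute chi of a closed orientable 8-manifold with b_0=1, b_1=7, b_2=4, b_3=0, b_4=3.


By Poincare duality b_k = b_{8-k}, so full Betti numbers: b_0=1, b_1=7, b_2=4, b_3=0, b_4=3, b_5=0, b_6=4, b_7=7, b_8=1.
chi = sum (-1)^k b_k = -1

-1


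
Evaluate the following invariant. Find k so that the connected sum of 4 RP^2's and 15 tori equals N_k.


Since a >= 1, the sum is non-orientable; each T^2 can be replaced by RP^2 # RP^2 (since T^2#RP^2 = 3RP^2).
Total crosscaps k = 4 + 2*15 = 34.
Check via chi: chi = 4*1 + 15*0 - (4+15-1)*2 = -32 = 2 - k = -32. Consistent.

34


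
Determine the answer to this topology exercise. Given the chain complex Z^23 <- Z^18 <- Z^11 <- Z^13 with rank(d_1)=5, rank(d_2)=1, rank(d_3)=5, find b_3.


rank H_k = rank(ker d_k) - rank(im d_{k+1}).
rank(ker d_3) = rank(C_3) - rank(d_3) = 13 - 5 = 8.
rank(im d_{3+1}) = 0.
rank H_3 = 8 - 0 = 8

8


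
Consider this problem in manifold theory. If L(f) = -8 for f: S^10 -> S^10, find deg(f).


L(f) = 1 + (-1)^10 deg(f) on S^10.
-8 = 1 + (-1)^10 * deg(f)
(-1)^10 * deg(f) = -9
deg(f) = -9

-9


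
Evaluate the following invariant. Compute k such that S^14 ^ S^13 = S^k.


S^m ^ S^n = S^{m+n}.
k = 14 + 13 = 27

27


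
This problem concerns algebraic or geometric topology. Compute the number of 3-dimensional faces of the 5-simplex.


Delta^5 has 5+1 vertices. A 3-face is a choice of 3+1 vertices.
f_3 = C(5+1, 3+1) = C(6,4) = 15

15


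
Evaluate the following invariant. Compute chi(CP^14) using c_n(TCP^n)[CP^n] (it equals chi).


For any closed oriented manifold, <e(TM),[M]> = chi(M).
chi(CP^14) = 14+1 = 15

15


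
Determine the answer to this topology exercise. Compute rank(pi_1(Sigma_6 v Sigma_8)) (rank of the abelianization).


For a wedge: H_1(A v B) = H_1(A) + H_1(B).
b_1(Sigma_6) = 12, b_1(Sigma_8) = 16.
b_1 = 12 + 16 = 28

28


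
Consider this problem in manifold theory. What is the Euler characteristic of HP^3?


HP^3 has one cell in each dimension 0, 4, ..., 4*3 (3+1 cells, all even-dim).
chi = 3 + 1 = 4

4


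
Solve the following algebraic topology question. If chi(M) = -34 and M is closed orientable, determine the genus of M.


chi = 2 - 2g for closed orientable surfaces.
-34 = 2 - 2g
2g = 2 - (-34) = 36
g = 18

18


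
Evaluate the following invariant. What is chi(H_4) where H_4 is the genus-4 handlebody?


A genus-g handlebody deformation retracts to a wedge of g circles.
chi(vee_g S^1) = 1 - g.
chi(H_4) = 1 - 4 = -3

-3


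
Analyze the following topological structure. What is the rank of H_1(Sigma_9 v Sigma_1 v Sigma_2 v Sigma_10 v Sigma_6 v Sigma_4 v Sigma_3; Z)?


For a wedge X v Y: reduced H_k(X v Y) = H_k(X) + H_k(Y).
Each Sigma_g contributes b_1 = 2g.
b_1 = 18 + 2 + 4 + 20 + 12 + 8 + 6 = 70

70


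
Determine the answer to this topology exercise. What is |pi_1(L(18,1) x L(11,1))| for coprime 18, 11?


pi_1(X x Y) = pi_1(X) x pi_1(Y).
pi_1(L(18,1)) = Z/18, pi_1(L(11,1)) = Z/11.
|Z/18 x Z/11| = 18 * 11 = 198

198


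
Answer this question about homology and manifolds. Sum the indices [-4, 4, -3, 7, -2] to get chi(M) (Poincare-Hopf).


Poincare-Hopf: chi(M) = sum of indices of zeros.
chi = (-4) + (4) + (-3) + (7) + (-2) = 2

2


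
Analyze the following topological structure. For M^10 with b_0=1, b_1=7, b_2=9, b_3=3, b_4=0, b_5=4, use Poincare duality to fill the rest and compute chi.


By Poincare duality b_k = b_{10-k}, so full Betti numbers: b_0=1, b_1=7, b_2=9, b_3=3, b_4=0, b_5=4, b_6=0, b_7=3, b_8=9, b_9=7, b_10=1.
chi = sum (-1)^k b_k = -4

-4


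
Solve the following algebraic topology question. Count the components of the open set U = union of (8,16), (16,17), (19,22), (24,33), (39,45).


Sort and merge overlapping open intervals.
Merged: (8,16), (16,17), (19,22), (24,33), (39,45).
Number of components = 5

5


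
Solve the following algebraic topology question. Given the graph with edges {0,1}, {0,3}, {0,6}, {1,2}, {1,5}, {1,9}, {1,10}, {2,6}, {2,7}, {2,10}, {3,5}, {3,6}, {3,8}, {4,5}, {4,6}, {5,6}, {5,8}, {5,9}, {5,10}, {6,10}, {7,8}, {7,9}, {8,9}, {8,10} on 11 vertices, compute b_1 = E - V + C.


b_1 = E - V + (number of components).
E = 24, V = 11, components = 1.
b_1 = 24 - 11 + 1 = 14

14


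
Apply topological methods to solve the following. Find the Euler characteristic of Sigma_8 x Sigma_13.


chi(Sigma_8) = 2 - 2*8 = -14
chi(Sigma_13) = 2 - 2*13 = -24
chi(product) = (-14) * (-24) = 336

336


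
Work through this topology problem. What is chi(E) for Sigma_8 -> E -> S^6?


chi(S^6) = 2 (n even), chi(Sigma_8) = 2 - 2*8 = -14.
chi(E) = 2 * (-14) = -28

-28


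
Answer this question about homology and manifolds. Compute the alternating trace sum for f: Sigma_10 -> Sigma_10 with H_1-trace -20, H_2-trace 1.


L(f) = tr(f_0*) - tr(f_1*) + tr(f_2*).
= 1 - (-20) + (1)
= 22

22


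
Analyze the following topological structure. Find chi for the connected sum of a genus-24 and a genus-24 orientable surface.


chi(Sigma_24) = 2 - 2*24 = -46
chi(Sigma_24) = 2 - 2*24 = -46
For surfaces: chi(A#B) = chi(A) + chi(B) - 2.
chi = -46 + -46 - 2 = -94

-94


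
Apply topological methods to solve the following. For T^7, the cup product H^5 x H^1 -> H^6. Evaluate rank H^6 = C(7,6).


Cup product: H^p x H^q -> H^{p+q}; here p+q = 5+1 = 6.
rank H^k(T^n) = C(n,k).
C(7,6) = 7

7


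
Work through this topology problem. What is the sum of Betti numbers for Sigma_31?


For Sigma_31: b_0 = 1, b_1 = 2g = 62, b_2 = 1.
Total = 1 + 62 + 1 = 64

64


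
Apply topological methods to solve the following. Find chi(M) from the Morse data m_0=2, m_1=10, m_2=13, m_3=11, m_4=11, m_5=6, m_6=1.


Morse theory: chi(M) = sum_k (-1)^k m_k where m_k = #(index-k critical points).
= (2) + (-10) + (13) + (-11) + (11) + (-6) + (1) = 0

0


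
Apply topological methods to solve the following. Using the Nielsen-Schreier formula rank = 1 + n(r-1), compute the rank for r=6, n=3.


Nielsen-Schreier: an index-n subgroup of F_r is free of rank 1 + n(r-1).
Equivalently: chi(cover) = n*chi(base); chi(vee_r S^1) = 1 - 6 = -5.
chi(E) = 3*(-5) = -15; rank = 1 - chi(E) = 1 - (-15) = 16.
rank = 1 + 3*(6-1) = 1 + 15 = 16

16


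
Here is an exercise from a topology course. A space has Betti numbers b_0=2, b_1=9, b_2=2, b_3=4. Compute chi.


chi = sum_k (-1)^k b_k.
= (2) + (-9) + (2) + (-4)
= -9

-9


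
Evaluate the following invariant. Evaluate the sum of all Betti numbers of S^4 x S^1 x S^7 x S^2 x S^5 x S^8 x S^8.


Total Betti number is multiplicative under products.
Each S^d (d>=1) has total Betti number 2.
There are 7 sphere factors.
Total = 2^7 = 128

128


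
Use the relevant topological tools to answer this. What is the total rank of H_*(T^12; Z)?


b_k(T^12) = C(12,k), so the sum over k is sum_k C(12,k) = 2^12.
Total = 2^12 = 4096

4096


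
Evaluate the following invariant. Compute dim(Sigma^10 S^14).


Each suspension raises dimension by 1: Sigma S^n = S^{n+1}.
Sigma^10 S^14 = S^{14+10} = S^24

24


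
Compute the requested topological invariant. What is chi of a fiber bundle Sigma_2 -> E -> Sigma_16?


For a fiber bundle F -> E -> B (with CW structure): chi(E) = chi(B) * chi(F).
chi(Sigma_16) = -30, chi(Sigma_2) = -2.
chi(E) = (-30) * (-2) = 60

60


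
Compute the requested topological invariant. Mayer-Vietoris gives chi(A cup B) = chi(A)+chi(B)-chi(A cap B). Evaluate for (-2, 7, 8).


chi(A cup B) = chi(A) + chi(B) - chi(A cap B)
= -2 + (7) - (8)
= -3

-3


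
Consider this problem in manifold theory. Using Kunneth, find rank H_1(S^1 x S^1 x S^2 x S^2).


Each S^d has Poincare polynomial 1 + t^d.
The product S^1 x S^1 x S^2 x S^2 has Poincare polynomial prod(1+t^d_i).
Expanding: b_0=1, b_1=2, b_2=3, b_3=4, b_4=3, b_5=2, b_6=1.
b_1 = 2

2


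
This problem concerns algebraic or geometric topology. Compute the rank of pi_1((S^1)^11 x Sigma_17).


pi_1(A x B) = pi_1(A) x pi_1(B); rank of abelianization = b_1.
b_1(T^11) = 11, b_1(Sigma_17) = 2*17 = 34.
b_1(product) = 11 + 34 = 45

45


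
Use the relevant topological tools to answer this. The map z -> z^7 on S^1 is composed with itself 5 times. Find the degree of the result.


deg(f) = 7. Degree is multiplicative: deg(f^5) = (deg f)^5.
deg(f^5) = (7)^5 = 16807

16807


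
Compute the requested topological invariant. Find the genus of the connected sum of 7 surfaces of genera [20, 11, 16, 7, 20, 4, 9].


Genus is additive under connected sum of orientable surfaces.
g = 20 + 11 + 16 + 7 + 20 + 4 + 9 = 87

87


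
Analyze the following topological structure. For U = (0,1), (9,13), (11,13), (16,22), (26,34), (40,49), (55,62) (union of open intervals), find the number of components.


Sort and merge overlapping open intervals.
Merged: (0,1), (9,13), (16,22), (26,34), (40,49), (55,62).
Number of components = 6

6


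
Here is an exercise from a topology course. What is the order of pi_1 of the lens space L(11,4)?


pi_1(L(p,q)) = Z/pZ for any q coprime to p.
|pi_1(L(11,4))| = 11

11


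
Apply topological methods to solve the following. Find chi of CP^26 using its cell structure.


CP^26 has one cell in each even dimension 0, 2, ..., 2*26 (26+1 cells total).
All cells are even-dimensional, so chi = number of cells.
chi = 26 + 1 = 27

27


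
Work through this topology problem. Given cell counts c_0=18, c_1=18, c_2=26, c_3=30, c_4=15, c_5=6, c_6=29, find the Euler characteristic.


chi = sum_k (-1)^k c_k.
= (-1)^0*18 + (-1)^1*18 + (-1)^2*26 + (-1)^3*30 + (-1)^4*15 + (-1)^5*6 + (-1)^6*29
= (18) + (-18) + (26) + (-30) + (15) + (-6) + (29)
= 34

34


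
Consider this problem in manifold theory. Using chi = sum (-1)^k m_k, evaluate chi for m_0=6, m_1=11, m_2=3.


Morse theory: chi(M) = sum_k (-1)^k m_k where m_k = #(index-k critical points).
= (6) + (-11) + (3) = -2

-2


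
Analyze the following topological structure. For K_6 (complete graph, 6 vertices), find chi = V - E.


K_6: V = 6, E = C(6,2) = 15.
chi = V - E = 6 - 15 = -9

-9


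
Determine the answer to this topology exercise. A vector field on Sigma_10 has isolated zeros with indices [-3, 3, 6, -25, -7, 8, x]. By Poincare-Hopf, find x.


Poincare-Hopf: sum of indices = chi(M).
chi(Sigma_10) = 2 - 2*10 = -18.
Sum of known indices = -18.
x = chi - (sum known) = -18 - (-18) = 0

0


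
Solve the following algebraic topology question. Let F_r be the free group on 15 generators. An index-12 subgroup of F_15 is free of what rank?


Nielsen-Schreier: an index-n subgroup of F_r is free of rank 1 + n(r-1).
Equivalently: chi(cover) = n*chi(base); chi(vee_r S^1) = 1 - 15 = -14.
chi(E) = 12*(-14) = -168; rank = 1 - chi(E) = 1 - (-168) = 169.
rank = 1 + 12*(15-1) = 1 + 168 = 169

169


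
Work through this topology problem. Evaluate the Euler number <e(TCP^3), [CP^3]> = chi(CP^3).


For any closed oriented manifold, <e(TM),[M]> = chi(M).
chi(CP^3) = 3+1 = 4

4


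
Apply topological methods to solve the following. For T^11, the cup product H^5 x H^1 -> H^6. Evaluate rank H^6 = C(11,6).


Cup product: H^p x H^q -> H^{p+q}; here p+q = 5+1 = 6.
rank H^k(T^n) = C(n,k).
C(11,6) = 462

462


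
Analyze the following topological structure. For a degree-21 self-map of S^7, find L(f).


On S^7: L(f) = tr(f_0*) + (-1)^7 tr(f_7*) = 1 + (-1)^7 * deg(f).
L(f) = 1 + (-1)^7 * 21 = 1 + -21 = -20

-20


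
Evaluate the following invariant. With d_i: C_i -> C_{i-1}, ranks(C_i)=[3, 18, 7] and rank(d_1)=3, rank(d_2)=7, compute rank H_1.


rank H_k = rank(ker d_k) - rank(im d_{k+1}).
rank(ker d_1) = rank(C_1) - rank(d_1) = 18 - 3 = 15.
rank(im d_{1+1}) = 7.
rank H_1 = 15 - 7 = 8

8


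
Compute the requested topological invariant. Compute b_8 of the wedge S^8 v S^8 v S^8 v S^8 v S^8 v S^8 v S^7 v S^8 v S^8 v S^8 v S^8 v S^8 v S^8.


For a wedge of spheres, H_k (k>0) is free on one generator per sphere of dimension k.
Spheres of dimension 8: count = 12.
b_8 = 12

12


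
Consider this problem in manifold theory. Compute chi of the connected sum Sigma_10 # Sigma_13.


chi(Sigma_10) = 2 - 2*10 = -18
chi(Sigma_13) = 2 - 2*13 = -24
For surfaces: chi(A#B) = chi(A) + chi(B) - 2.
chi = -18 + -24 - 2 = -44

-44


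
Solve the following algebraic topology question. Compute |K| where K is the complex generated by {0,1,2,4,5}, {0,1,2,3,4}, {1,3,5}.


Each maximal simplex on m vertices has 2^m - 1 nonempty faces.
Take the union (dedupe shared faces).
Total distinct faces = 49

49


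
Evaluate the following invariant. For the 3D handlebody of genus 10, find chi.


A genus-g handlebody deformation retracts to a wedge of g circles.
chi(vee_g S^1) = 1 - g.
chi(H_10) = 1 - 10 = -9

-9


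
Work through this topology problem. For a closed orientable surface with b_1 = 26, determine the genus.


For a closed orientable surface: b_1 = 2g.
26 = 2g
g = 26 / 2 = 13

13


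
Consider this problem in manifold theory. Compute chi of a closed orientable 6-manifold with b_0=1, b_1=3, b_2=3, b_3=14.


By Poincare duality b_k = b_{6-k}, so full Betti numbers: b_0=1, b_1=3, b_2=3, b_3=14, b_4=3, b_5=3, b_6=1.
chi = sum (-1)^k b_k = -12

-12


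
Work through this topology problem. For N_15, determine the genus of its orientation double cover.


chi(N_15) = 2 - 15 = -13.
Double cover: chi(Sigma_g) = 2 * chi(N_15) = 2*(-13) = -26.
2 - 2g = -26, so g = (2 - (-26))/2 = 28/2 = 14

14


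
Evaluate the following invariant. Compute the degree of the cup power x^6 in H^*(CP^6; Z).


|x| = 2 in H^*(CP^n).
|x^6| = 6 * |x| = 6 * 2 = 12

12


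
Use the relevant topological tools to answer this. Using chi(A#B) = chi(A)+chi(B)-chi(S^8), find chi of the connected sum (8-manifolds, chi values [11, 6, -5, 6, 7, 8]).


For n-manifolds: chi(A#B) = chi(A) + chi(B) - chi(S^8).
chi(S^8) = 1 + (-1)^8 = 2.
chi(#) = (sum chi_i) - (6-1)*chi(S^8) = 33 - 5*2 = 23

23


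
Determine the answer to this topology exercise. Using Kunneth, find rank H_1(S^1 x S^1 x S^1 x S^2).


Each S^d has Poincare polynomial 1 + t^d.
The product S^1 x S^1 x S^1 x S^2 has Poincare polynomial prod(1+t^d_i).
Expanding: b_0=1, b_1=3, b_2=4, b_3=4, b_4=3, b_5=1.
b_1 = 3

3


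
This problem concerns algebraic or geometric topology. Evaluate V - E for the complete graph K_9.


K_9: V = 9, E = C(9,2) = 36.
chi = V - E = 9 - 36 = -27

-27


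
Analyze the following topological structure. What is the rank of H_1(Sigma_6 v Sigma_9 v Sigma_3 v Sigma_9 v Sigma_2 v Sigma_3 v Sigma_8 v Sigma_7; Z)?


For a wedge X v Y: reduced H_k(X v Y) = H_k(X) + H_k(Y).
Each Sigma_g contributes b_1 = 2g.
b_1 = 12 + 18 + 6 + 18 + 4 + 6 + 16 + 14 = 94

94


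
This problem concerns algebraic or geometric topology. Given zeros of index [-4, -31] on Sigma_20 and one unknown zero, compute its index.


Poincare-Hopf: sum of indices = chi(M).
chi(Sigma_20) = 2 - 2*20 = -38.
Sum of known indices = -35.
x = chi - (sum known) = -38 - (-35) = -3

-3


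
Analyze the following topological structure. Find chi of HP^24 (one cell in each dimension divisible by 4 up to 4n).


HP^24 has one cell in each dimension 0, 4, ..., 4*24 (24+1 cells, all even-dim).
chi = 24 + 1 = 25

25


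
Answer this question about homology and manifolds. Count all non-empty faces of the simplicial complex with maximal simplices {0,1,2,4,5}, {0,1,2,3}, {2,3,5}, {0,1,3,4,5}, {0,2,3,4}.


Each maximal simplex on m vertices has 2^m - 1 nonempty faces.
Take the union (dedupe shared faces).
Total distinct faces = 54

54


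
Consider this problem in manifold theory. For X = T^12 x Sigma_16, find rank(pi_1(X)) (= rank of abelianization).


pi_1(A x B) = pi_1(A) x pi_1(B); rank of abelianization = b_1.
b_1(T^12) = 12, b_1(Sigma_16) = 2*16 = 32.
b_1(product) = 12 + 32 = 44

44


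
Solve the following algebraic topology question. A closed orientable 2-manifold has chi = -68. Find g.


chi = 2 - 2g for closed orientable surfaces.
-68 = 2 - 2g
2g = 2 - (-68) = 70
g = 35

35


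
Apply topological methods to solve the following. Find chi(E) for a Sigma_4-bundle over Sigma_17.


For a fiber bundle F -> E -> B (with CW structure): chi(E) = chi(B) * chi(F).
chi(Sigma_17) = -32, chi(Sigma_4) = -6.
chi(E) = (-32) * (-6) = 192

192


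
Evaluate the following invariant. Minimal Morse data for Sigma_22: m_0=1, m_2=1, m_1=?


A perfect Morse function has m_k = b_k.
For Sigma_22: b_0=1, b_1=2g=44, b_2=1.
Saddles m_1 = 2g = 44

44


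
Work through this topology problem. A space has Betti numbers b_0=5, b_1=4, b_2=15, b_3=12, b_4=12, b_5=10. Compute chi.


chi = sum_k (-1)^k b_k.
= (5) + (-4) + (15) + (-12) + (12) + (-10)
= 6

6


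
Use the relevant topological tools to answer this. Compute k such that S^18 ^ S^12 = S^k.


S^m ^ S^n = S^{m+n}.
k = 18 + 12 = 30

30


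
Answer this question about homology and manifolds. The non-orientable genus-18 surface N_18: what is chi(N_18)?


For a non-orientable closed surface with k crosscaps: chi = 2 - k.
Here k = 18.
chi = 2 - 18 = -16

-16


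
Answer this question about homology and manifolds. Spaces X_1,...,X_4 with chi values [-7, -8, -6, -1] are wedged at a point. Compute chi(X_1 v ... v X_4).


chi(A v B) = chi(A) + chi(B) - 1 (one point identified).
For 4 spaces: chi = (sum chi_i) - (4 - 1).
sum = -22; chi = -22 - 3 = -25

-25


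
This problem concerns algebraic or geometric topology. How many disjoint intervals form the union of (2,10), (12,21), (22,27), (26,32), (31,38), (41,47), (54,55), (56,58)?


Sort and merge overlapping open intervals.
Merged: (2,10), (12,21), (22,38), (41,47), (54,55), (56,58).
Number of components = 6

6


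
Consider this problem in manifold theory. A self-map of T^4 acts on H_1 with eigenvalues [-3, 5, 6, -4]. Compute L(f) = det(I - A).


For a torus self-map: L(f) = det(I - A) where A acts on H_1.
L(f) = (1--3) * (1-5) * (1-6) * (1--4) = 4 * -4 * -5 * 5 = 400

400


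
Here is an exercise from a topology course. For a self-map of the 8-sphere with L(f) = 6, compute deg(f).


L(f) = 1 + (-1)^8 deg(f) on S^8.
6 = 1 + (-1)^8 * deg(f)
(-1)^8 * deg(f) = 5
deg(f) = 5

5
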